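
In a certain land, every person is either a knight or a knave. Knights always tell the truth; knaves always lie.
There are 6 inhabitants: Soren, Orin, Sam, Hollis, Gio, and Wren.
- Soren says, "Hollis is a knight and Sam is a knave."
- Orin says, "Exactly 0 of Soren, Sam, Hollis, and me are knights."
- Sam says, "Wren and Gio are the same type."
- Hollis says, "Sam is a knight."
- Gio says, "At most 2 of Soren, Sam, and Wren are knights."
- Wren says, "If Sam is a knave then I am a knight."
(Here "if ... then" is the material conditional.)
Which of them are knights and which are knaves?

Since Soren is a knave, "Hollis is a knight and Sam is a knave" needs to be False, which holds.
Orin (knave): "exactly 0 of Soren, Sam, Hollis, and me are knights" — False. ✓
Sam is a knight, and the claim "Wren and Gio are the same type" is indeed True.
Hollis is a knight, so "Sam is a knight" must be True — and it is.
Gio is a knight, so "at most 2 of Soren, Sam, and Wren are knights" must be True — and it is.
Wren is a knight, so "if Sam is a knave then I am a knight" must be True — and it is.

Knights: Sam, Hollis, Gio, and Wren. Knaves: Soren and Orin.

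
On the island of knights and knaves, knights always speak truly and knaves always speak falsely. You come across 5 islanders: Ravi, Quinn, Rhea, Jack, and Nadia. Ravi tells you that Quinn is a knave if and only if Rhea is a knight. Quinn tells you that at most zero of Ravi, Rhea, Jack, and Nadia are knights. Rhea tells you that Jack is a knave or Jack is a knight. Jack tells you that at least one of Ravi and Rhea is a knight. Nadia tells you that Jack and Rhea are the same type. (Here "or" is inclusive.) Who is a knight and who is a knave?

Ravi is a knight, Quinn is a knave, Rhea is a knight, Jack is a knight, and Nadia is a knight.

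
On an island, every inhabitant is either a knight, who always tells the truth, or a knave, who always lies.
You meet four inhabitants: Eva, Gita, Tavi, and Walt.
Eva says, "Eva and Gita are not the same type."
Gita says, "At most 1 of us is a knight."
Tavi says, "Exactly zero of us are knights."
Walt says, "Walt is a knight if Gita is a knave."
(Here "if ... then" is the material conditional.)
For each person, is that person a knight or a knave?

Knights: Eva and Walt. Knaves: Gita and Tavi.

Eva is a knight, and the claim "Eva and Gita are not the same type" is indeed True.
Gita is a knave, so "at most 1 of us is a knight" must be false — and it is.
Since Tavi is a knave, "exactly zero of us are knights" needs to be false, which holds.
Walt is a knight; "Walt is a knight if Gita is a knave" is True, as required.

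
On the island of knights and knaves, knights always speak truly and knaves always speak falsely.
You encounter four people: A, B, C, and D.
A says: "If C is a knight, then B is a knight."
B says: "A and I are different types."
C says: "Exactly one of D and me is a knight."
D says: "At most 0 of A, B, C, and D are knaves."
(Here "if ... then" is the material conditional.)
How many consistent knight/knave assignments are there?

Consistent assignments:
  A=knave, B=knave, C=knight, D=knave

1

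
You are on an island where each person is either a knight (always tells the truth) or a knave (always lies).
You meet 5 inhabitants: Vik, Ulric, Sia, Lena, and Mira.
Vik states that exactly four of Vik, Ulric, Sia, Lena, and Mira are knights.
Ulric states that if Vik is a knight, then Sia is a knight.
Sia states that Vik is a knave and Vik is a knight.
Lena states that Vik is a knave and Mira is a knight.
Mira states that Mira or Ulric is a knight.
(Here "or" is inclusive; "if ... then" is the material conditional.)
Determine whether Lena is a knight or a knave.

Lena is a knight.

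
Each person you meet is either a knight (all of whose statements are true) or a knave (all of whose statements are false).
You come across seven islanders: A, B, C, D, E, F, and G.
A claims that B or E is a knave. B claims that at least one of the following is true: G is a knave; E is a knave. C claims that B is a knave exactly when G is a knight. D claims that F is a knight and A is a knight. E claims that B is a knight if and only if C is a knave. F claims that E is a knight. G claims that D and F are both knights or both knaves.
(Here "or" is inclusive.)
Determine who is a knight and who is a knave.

Knights: A, C, D, E, F, and G. Knaves: B.

Since A is a knight, "B or E is a knave" needs to be True, which holds.
B is a knave, so "at least one of the following is true: G is a knave; E is a knave" must be false — and it is.
C (knight): "B is a knave exactly when G is a knight" — True. ✓
D is a knight, so "F is a knight and A is a knight" must be True — and it is.
As a knight, E's statement "B is a knight if and only if C is a knave" should be True; it is.
Since F is a knight, "E is a knight" needs to be True, which holds.
G is a knight, and the claim "D and F are both knights or both knaves" is indeed True.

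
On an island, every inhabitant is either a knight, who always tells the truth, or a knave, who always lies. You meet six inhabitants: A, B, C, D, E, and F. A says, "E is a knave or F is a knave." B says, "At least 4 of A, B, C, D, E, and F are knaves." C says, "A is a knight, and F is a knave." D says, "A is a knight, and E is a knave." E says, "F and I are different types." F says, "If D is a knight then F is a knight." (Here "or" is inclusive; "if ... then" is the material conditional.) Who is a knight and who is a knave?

A is a knight, B is a knave, C is a knight, D is a knight, E is a knave, and F is a knave.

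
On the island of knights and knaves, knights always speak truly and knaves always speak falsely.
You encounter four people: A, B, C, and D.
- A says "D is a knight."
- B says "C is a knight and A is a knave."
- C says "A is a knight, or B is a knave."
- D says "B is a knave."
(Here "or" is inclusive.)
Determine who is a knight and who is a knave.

As a knight, A's statement "D is a knight" should be True; it is.
Since B is a knave, "C is a knight and A is a knave" needs to be false, which holds.
C is a knight, so "A is a knight, or B is a knave" must be True — and it is.
Since D is a knight, "B is a knave" needs to be True, which holds.

Knights: A, C, and D. Knaves: B.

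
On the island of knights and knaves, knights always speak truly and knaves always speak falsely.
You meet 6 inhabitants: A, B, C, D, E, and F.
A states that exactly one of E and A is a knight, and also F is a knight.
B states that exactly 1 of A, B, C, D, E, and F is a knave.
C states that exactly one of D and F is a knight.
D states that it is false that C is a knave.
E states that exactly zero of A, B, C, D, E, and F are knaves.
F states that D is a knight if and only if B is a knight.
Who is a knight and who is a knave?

A is a knave, B is a knave, C is a knight, D is a knight, E is a knave, and F is a knave.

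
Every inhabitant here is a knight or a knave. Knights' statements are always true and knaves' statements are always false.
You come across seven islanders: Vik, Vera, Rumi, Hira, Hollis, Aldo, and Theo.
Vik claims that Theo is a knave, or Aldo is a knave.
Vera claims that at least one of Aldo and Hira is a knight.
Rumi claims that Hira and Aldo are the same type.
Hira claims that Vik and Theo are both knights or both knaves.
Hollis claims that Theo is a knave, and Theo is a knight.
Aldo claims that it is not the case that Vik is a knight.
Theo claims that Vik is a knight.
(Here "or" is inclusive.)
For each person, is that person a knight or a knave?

Vik is a knight, Vera is a knight, Rumi is a knave, Hira is a knight, Hollis is a knave, Aldo is a knave, and Theo is a knight.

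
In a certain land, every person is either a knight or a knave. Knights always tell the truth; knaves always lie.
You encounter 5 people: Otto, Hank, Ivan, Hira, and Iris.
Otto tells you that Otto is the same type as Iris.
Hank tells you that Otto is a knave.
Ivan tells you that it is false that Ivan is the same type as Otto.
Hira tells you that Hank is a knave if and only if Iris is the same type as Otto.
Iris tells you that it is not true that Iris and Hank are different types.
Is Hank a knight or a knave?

Hank is a knight.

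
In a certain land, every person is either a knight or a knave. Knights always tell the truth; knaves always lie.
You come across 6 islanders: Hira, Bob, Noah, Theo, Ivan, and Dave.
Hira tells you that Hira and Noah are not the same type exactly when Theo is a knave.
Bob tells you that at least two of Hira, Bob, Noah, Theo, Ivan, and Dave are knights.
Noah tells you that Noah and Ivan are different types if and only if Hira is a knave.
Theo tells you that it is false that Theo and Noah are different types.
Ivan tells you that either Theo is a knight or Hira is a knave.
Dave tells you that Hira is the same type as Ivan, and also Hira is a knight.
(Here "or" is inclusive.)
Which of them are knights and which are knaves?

Hira is a knight, Bob is a knight, Noah is a knight, Theo is a knight, Ivan is a knight, and Dave is a knight.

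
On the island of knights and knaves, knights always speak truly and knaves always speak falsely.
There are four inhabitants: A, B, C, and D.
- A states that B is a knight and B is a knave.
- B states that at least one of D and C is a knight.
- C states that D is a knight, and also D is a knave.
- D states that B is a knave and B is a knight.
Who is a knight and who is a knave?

Since A is a knave, "B is a knight and B is a knave" needs to be false, which holds.
B (knave): "at least one of D and C is a knight" — false. ✓
C is a knave, and the claim "D is a knight, and also D is a knave" is indeed false.
D is a knave, and the claim "B is a knave and B is a knight" is indeed false.

Knights: none. Knaves: A, B, C, and D.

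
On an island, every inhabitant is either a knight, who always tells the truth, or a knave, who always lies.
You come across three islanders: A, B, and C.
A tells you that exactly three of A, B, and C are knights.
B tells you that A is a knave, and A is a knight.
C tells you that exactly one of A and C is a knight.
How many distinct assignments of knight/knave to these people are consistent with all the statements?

2

Consistent assignments:
  A=knave, B=knave, C=knight
  A=knave, B=knave, C=knave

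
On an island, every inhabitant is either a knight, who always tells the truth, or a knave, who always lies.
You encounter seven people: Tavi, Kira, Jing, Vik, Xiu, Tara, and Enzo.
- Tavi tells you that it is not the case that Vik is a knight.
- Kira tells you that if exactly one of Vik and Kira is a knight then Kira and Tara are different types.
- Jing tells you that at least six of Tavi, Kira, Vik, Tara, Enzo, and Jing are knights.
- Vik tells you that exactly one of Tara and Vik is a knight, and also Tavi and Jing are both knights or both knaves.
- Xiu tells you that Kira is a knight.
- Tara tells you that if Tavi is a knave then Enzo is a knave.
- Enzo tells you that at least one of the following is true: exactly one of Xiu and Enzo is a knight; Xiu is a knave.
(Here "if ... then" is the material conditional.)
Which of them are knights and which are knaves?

Tavi is a knave, Kira is a knave, Jing is a knave, Vik is a knight, Xiu is a knave, Tara is a knave, and Enzo is a knight.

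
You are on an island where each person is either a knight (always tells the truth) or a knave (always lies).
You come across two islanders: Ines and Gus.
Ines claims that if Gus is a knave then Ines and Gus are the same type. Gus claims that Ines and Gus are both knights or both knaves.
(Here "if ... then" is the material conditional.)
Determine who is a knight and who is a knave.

Knights: Ines and Gus. Knaves: none.

Ines is a knight; "if Gus is a knave then Ines and Gus are the same type" is True, as required.
As a knight, Gus's statement "Ines and Gus are both knights or both knaves" should be True; it is.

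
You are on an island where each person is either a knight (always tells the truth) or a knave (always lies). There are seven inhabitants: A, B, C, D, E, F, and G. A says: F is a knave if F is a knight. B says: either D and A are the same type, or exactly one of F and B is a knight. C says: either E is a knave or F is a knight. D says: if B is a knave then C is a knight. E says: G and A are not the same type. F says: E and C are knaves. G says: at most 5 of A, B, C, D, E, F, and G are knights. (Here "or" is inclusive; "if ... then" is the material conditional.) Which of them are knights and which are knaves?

Since A is a knight, "F is a knave if F is a knight" needs to be true, which holds.
B is a knight, so "either D and A are the same type, or exactly one of F and B is a knight" must be true — and it is.
C is a knight, so "either E is a knave or F is a knight" must be true — and it is.
D is a knight, and the claim "if B is a knave then C is a knight" is indeed true.
As a knave, E's statement "G and A are not the same type" should be False; it is.
F is a knave; "E and C are knaves" is False, as required.
G is a knight, and the claim "at most 5 of A, B, C, D, E, F, and G are knights" is indeed true.

A is a knight, B is a knight, C is a knight, D is a knight, E is a knave, F is a knave, and G is a knight.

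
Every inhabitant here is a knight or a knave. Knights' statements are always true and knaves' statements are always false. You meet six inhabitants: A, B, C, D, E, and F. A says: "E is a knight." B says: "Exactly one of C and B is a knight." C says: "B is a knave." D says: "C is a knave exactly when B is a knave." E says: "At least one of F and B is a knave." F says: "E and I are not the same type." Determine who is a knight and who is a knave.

A is a knave, B is a knight, C is a knave, D is a knave, E is a knave, and F is a knight.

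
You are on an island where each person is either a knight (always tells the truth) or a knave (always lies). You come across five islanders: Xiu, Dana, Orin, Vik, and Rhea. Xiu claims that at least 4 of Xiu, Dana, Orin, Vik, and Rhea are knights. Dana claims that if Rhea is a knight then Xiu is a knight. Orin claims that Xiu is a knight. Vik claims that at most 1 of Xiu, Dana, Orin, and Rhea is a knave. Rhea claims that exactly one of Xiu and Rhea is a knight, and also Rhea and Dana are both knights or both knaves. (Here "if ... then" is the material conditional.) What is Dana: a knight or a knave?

Dana is a knight.

Consistent assignments: {Xiu=knight, Dana=knight, Orin=knight, Vik=knight, Rhea=knave}; {Xiu=knave, Dana=knight, Orin=knave, Vik=knave, Rhea=knave}
In every consistent assignment, Dana is a knight.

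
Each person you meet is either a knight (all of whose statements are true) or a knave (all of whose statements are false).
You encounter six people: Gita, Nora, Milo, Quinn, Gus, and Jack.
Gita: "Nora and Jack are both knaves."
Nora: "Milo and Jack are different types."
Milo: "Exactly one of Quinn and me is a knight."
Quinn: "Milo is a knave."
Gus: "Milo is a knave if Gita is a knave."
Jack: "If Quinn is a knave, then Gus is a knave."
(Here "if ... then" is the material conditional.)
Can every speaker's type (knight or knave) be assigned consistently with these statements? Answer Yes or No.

One consistent assignment: Gita=knave, Nora=knave, Milo=knight, Quinn=knave, Gus=knave, Jack=knight.

Yes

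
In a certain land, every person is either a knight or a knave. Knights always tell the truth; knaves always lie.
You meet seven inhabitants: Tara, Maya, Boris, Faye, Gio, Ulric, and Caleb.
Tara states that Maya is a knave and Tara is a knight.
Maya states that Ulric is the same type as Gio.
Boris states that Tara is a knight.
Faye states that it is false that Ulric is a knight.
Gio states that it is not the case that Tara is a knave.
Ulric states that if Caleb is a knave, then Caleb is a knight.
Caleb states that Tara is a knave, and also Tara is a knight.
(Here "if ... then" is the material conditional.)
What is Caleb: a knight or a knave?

Caleb is a knave.

Consistent assignments: {Tara=knight, Maya=knave, Boris=knight, Faye=knight, Gio=knight, Ulric=knave, Caleb=knave}; {Tara=knave, Maya=knight, Boris=knave, Faye=knight, Gio=knave, Ulric=knave, Caleb=knave}
In every consistent assignment, Caleb is a knave.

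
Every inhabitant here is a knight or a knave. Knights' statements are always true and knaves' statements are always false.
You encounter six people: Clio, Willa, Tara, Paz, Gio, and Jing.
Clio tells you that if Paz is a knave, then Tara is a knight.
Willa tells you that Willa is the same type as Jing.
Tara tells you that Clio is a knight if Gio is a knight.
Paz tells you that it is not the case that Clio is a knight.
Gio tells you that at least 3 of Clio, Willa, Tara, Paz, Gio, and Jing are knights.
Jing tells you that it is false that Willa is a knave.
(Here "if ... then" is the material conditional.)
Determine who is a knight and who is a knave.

Clio is a knight, Willa is a knight, Tara is a knight, Paz is a knave, Gio is a knight, and Jing is a knight.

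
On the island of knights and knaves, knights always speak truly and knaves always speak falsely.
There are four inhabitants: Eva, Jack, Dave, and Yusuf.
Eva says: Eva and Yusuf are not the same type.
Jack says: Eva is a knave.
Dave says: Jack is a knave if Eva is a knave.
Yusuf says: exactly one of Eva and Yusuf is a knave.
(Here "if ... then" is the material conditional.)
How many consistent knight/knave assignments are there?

1

Consistent assignments:
  Eva=knave, Jack=knight, Dave=knave, Yusuf=knave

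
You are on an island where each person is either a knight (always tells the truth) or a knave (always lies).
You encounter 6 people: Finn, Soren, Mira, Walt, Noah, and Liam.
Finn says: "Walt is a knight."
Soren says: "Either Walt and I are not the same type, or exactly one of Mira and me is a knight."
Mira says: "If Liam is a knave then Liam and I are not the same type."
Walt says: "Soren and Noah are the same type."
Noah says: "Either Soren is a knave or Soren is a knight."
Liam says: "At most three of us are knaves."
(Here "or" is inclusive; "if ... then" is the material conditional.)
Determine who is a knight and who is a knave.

Finn is a knave, Soren is a knave, Mira is a knave, Walt is a knave, Noah is a knight, and Liam is a knave.

As a knave, Finn's statement "Walt is a knight" should be false; it is.
Soren is a knave, so "either Walt and I are not the same type, or exactly one of Mira and me is a knight" must be false — and it is.
Mira is a knave; "if Liam is a knave then Liam and I are not the same type" is false, as required.
Walt (knave): "Soren and Noah are the same type" — false. ✓
As a knight, Noah's statement "either Soren is a knave or Soren is a knight" should be True; it is.
Liam is a knave, so "at most three of us are knaves" must be false — and it is.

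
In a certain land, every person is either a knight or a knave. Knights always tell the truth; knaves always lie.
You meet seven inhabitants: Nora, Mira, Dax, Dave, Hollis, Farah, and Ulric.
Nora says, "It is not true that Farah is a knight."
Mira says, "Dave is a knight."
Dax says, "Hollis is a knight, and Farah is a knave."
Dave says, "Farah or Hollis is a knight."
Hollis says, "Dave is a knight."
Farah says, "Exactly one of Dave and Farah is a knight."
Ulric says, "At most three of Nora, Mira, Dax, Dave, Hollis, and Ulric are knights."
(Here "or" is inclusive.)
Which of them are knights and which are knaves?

Knights: Nora and Ulric. Knaves: Mira, Dax, Dave, Hollis, and Farah.

Nora (knight): "it is not true that Farah is a knight" — true. ✓
Mira is a knave, so "Dave is a knight" must be False — and it is.
Dax is a knave; "Hollis is a knight, and Farah is a knave" is False, as required.
Dave is a knave, and the claim "Farah or Hollis is a knight" is indeed False.
Since Hollis is a knave, "Dave is a knight" needs to be False, which holds.
Farah is a knave, so "exactly one of Dave and Farah is a knight" must be False — and it is.
Ulric (knight): "at most three of Nora, Mira, Dax, Dave, Hollis, and Ulric are knights" — true. ✓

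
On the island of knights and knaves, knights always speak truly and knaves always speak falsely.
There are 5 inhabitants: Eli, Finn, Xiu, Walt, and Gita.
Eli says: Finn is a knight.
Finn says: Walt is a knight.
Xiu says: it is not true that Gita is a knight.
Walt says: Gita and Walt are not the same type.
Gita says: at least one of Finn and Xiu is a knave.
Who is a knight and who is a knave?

Suppose Eli is a knave. Then Eli's statement "Finn is a knight" would have to be false. Checking the 16 ways to assign the others, none is consistent with every speaker.
(For instance, with Finn=knight, Xiu=knight, Walt=knight, Gita=knave, Eli's claim "Finn is a knight" comes out true where it would need to be false.)
So Eli must be a knight, making "Finn is a knight" true. Taking Eli=knight, Finn=knight, Xiu=knight, Walt=knight, Gita=knave, each remaining statement checks out:
  Finn (knight): "Walt is a knight" — true. ✓
  Xiu (knight): "it is not true that Gita is a knight" — true. ✓
  Walt (knight): "Gita and Walt are not the same type" — true. ✓
  Gita (knave): "at least one of Finn and Xiu is a knave" — false. ✓
This is the unique consistent assignment.

Eli is a knight, Finn is a knight, Xiu is a knight, Walt is a knight, and Gita is a knave.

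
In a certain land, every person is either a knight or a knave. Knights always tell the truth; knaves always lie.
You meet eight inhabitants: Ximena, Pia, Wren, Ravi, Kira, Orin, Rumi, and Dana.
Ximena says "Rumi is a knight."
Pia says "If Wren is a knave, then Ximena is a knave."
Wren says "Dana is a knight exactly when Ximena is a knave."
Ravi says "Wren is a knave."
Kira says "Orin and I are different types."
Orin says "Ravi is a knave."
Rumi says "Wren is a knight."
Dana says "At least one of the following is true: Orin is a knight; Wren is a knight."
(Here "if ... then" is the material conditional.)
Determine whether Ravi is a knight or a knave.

Consistent assignments: {Ximena=knave, Pia=knight, Wren=knave, Ravi=knight, Kira=knight, Orin=knave, Rumi=knave, Dana=knave}; {Ximena=knave, Pia=knight, Wren=knave, Ravi=knight, Kira=knave, Orin=knave, Rumi=knave, Dana=knave}
In every consistent assignment, Ravi is a knight.

Ravi is a knight.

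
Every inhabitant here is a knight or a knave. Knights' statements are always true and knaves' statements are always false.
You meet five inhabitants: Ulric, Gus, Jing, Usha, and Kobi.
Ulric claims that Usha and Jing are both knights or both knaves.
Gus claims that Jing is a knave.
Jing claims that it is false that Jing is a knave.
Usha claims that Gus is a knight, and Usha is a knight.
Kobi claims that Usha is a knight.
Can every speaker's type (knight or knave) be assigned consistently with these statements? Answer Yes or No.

Yes

One consistent assignment: Ulric=knight, Gus=knight, Jing=knave, Usha=knave, Kobi=knave.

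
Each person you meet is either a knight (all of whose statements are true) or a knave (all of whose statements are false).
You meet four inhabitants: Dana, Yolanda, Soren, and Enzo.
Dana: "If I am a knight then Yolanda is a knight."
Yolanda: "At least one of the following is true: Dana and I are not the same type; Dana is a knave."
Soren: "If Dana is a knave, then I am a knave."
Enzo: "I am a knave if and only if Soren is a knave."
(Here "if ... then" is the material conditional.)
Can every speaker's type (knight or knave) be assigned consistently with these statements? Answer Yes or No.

No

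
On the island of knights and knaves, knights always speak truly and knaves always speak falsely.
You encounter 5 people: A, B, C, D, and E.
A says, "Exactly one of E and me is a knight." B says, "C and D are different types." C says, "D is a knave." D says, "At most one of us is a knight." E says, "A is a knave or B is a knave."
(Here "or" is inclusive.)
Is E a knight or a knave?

Consistent assignments: {A=knight, B=knight, C=knight, D=knave, E=knave}
In every consistent assignment, E is a knave.

E is a knave.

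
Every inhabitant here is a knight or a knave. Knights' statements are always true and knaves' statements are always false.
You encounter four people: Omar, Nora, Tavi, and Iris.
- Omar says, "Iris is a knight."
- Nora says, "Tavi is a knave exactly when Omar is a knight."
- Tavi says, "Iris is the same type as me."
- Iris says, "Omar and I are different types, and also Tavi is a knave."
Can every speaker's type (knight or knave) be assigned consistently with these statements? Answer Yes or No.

No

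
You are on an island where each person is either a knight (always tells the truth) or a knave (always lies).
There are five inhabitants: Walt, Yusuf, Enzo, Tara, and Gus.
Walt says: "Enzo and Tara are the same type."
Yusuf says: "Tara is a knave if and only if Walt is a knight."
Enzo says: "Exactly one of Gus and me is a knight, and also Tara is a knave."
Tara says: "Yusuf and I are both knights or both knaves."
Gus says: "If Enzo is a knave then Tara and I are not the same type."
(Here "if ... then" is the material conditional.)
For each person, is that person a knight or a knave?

Walt is a knight, Yusuf is a knight, Enzo is a knave, Tara is a knave, and Gus is a knave.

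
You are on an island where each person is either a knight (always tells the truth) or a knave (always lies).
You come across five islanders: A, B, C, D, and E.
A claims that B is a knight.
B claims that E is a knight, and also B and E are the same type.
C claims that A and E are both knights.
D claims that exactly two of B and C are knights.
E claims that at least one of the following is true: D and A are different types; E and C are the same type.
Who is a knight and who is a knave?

Suppose A is a knave. Then A's statement "B is a knight" would have to be false. Checking the 16 ways to assign the others, none is consistent with every speaker.
(For instance, with B=knight, C=knight, D=knight, E=knight, A's claim "B is a knight" comes out true where it would need to be false.)
So A must be a knight, making "B is a knight" true. Taking A=knight, B=knight, C=knight, D=knight, E=knight, each remaining statement checks out:
  B (knight): "E is a knight, and also B and E are the same type" — true. ✓
  C (knight): "A and E are both knights" — true. ✓
  D (knight): "exactly two of B and C are knights" — true. ✓
  E (knight): "at least one of the following is true: D and A are different types; E and C are the same type" — true. ✓
This is the unique consistent assignment.

A is a knight, B is a knight, C is a knight, D is a knight, and E is a knight.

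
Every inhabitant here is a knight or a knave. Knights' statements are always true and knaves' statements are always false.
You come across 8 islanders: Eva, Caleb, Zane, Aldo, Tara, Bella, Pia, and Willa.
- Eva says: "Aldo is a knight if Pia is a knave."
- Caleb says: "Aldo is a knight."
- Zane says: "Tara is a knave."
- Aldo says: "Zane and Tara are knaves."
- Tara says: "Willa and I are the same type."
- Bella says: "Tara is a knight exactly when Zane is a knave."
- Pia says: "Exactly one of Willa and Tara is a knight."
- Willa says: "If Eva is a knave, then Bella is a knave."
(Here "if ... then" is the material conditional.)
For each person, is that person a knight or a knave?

Knights: Eva, Zane, Bella, Pia, and Willa. Knaves: Caleb, Aldo, and Tara.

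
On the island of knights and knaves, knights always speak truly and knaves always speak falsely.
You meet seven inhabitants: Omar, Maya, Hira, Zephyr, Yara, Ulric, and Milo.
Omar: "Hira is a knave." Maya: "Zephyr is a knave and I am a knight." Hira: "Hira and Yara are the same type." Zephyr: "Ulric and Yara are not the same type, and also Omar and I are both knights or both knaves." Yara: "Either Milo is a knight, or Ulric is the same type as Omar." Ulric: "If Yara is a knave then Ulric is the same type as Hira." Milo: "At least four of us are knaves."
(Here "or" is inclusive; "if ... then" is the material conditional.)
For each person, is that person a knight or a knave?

As a knight, Omar's statement "Hira is a knave" should be True; it is.
Maya is a knight; "Zephyr is a knave and I am a knight" is True, as required.
Hira is a knave, so "Hira and Yara are the same type" must be False — and it is.
As a knave, Zephyr's statement "Ulric and Yara are not the same type, and also Omar and I are both knights or both knaves" should be False; it is.
Yara is a knight, and the claim "either Milo is a knight, or Ulric is the same type as Omar" is indeed True.
Ulric is a knight; "if Yara is a knave then Ulric is the same type as Hira" is True, as required.
Milo is a knave; "at least four of us are knaves" is False, as required.

Knights: Omar, Maya, Yara, and Ulric. Knaves: Hira, Zephyr, and Milo.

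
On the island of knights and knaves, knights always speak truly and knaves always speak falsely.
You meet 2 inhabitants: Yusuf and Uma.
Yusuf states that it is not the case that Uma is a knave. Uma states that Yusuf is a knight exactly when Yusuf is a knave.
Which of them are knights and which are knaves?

Knights: none. Knaves: Yusuf and Uma.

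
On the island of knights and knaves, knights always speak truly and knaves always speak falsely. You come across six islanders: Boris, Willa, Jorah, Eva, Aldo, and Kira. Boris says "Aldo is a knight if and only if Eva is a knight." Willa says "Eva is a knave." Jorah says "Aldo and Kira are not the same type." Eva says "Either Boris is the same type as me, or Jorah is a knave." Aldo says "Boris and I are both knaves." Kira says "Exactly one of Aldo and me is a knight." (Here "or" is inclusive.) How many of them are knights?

4

The unique consistent assignment is Boris=knight, Willa=knight, Jorah=knight, Eva=knave, Aldo=knave, Kira=knight.
That has 4 knights.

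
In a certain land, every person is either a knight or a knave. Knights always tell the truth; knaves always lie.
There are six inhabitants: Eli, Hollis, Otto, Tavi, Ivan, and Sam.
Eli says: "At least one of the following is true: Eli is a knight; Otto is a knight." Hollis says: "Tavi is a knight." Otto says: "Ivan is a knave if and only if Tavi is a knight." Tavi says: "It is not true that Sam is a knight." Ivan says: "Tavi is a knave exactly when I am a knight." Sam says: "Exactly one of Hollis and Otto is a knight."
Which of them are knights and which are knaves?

Knights: Eli, Otto, Ivan, and Sam. Knaves: Hollis and Tavi.

Since Eli is a knight, "at least one of the following is true: Eli is a knight; Otto is a knight" needs to be true, which holds.
As a knave, Hollis's statement "Tavi is a knight" should be False; it is.
Since Otto is a knight, "Ivan is a knave if and only if Tavi is a knight" needs to be true, which holds.
Tavi is a knave, and the claim "it is not true that Sam is a knight" is indeed False.
Ivan (knight): "Tavi is a knave exactly when I am a knight" — true. ✓
Sam is a knight, and the claim "exactly one of Hollis and Otto is a knight" is indeed true.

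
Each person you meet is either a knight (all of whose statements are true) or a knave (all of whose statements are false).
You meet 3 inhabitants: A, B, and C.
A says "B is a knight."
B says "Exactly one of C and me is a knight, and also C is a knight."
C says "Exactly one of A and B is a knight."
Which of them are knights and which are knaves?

A is a knave, B is a knave, and C is a knave.

A is a knave, and the claim "B is a knight" is indeed false.
Since B is a knave, "exactly one of C and me is a knight, and also C is a knight" needs to be false, which holds.
As a knave, C's statement "exactly one of A and B is a knight" should be false; it is.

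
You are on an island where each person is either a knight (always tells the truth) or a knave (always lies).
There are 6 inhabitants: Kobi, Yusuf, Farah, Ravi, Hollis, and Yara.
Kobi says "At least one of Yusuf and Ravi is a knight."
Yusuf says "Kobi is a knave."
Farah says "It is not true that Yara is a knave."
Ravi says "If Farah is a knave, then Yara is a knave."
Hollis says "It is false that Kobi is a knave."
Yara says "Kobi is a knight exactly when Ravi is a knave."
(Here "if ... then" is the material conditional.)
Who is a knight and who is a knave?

Kobi is a knight, Yusuf is a knave, Farah is a knave, Ravi is a knight, Hollis is a knight, and Yara is a knave.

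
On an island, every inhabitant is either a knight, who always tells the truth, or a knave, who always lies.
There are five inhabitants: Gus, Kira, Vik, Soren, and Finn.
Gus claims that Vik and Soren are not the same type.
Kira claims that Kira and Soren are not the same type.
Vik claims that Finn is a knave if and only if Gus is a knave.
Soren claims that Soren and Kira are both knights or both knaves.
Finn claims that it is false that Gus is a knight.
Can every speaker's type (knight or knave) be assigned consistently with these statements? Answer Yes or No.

One consistent assignment: Gus=knave, Kira=knight, Vik=knave, Soren=knave, Finn=knight.

Yes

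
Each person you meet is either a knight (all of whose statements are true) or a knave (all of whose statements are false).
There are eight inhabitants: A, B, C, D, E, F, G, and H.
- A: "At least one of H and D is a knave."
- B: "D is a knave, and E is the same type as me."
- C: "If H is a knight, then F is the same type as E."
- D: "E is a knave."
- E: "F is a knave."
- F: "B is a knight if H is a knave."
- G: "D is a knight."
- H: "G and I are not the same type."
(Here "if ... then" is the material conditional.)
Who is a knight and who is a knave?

A is a knight, so "at least one of H and D is a knave" must be true — and it is.
As a knave, B's statement "D is a knave, and E is the same type as me" should be False; it is.
C (knight): "if H is a knight, then F is the same type as E" — true. ✓
D is a knave, so "E is a knave" must be False — and it is.
E is a knight; "F is a knave" is true, as required.
F (knave): "B is a knight if H is a knave" — False. ✓
G is a knave, and the claim "D is a knight" is indeed False.
As a knave, H's statement "G and I are not the same type" should be False; it is.

Knights: A, C, and E. Knaves: B, D, F, G, and H.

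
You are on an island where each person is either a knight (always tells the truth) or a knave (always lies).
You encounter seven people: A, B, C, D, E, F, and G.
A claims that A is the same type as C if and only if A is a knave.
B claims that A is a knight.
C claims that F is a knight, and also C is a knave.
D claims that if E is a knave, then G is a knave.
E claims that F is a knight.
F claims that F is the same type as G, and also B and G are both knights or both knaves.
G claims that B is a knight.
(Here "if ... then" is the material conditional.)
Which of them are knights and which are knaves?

Knights: A, B, and G. Knaves: C, D, E, and F.

A is a knight; "A is the same type as C if and only if A is a knave" is True, as required.
B is a knight, so "A is a knight" must be True — and it is.
C is a knave; "F is a knight, and also C is a knave" is False, as required.
As a knave, D's statement "if E is a knave, then G is a knave" should be False; it is.
Since E is a knave, "F is a knight" needs to be False, which holds.
F is a knave, so "F is the same type as G, and also B and G are both knights or both knaves" must be False — and it is.
G is a knight; "B is a knight" is True, as required.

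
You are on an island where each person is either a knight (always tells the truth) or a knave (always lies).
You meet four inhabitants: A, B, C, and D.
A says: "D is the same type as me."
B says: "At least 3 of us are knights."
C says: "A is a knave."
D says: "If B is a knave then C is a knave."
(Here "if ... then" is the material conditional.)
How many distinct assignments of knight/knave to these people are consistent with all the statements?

3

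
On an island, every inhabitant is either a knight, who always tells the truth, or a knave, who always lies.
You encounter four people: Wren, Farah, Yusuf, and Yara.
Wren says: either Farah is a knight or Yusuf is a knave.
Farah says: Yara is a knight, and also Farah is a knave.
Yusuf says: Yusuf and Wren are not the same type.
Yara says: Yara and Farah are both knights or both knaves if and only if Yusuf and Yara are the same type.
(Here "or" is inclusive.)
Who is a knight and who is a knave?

Wren is a knave, Farah is a knave, Yusuf is a knight, and Yara is a knave.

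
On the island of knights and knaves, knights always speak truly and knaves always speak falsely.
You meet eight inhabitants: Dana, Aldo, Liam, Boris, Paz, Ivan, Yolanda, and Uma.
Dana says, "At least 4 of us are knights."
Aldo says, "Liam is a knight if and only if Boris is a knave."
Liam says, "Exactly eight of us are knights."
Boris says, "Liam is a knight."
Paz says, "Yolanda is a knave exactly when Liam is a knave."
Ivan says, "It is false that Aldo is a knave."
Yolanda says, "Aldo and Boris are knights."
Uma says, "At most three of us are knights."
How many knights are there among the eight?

2

The unique consistent assignment is Dana=knave, Aldo=knave, Liam=knave, Boris=knave, Paz=knight, Ivan=knave, Yolanda=knave, Uma=knight.
That has 2 knights.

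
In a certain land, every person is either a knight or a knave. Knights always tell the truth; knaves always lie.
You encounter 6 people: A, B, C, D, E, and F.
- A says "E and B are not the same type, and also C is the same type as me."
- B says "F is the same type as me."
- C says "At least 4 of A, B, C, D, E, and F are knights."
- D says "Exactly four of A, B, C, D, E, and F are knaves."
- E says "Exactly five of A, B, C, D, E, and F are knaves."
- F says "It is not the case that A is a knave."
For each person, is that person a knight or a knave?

A is a knight, B is a knight, C is a knight, D is a knave, E is a knave, and F is a knight.

A is a knight; "E and B are not the same type, and also C is the same type as me" is true, as required.
B is a knight, so "F is the same type as me" must be true — and it is.
C is a knight, so "at least 4 of A, B, C, D, E, and F are knights" must be true — and it is.
As a knave, D's statement "exactly four of A, B, C, D, E, and F are knaves" should be False; it is.
E is a knave, and the claim "exactly five of A, B, C, D, E, and F are knaves" is indeed False.
F is a knight; "it is not the case that A is a knave" is true, as required.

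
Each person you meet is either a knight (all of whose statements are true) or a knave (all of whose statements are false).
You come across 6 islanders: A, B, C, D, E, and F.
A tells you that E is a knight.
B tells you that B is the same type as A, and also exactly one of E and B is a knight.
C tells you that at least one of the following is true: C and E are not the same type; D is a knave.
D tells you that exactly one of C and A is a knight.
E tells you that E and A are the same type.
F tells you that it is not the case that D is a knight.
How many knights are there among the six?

The unique consistent assignment is A=knight, B=knave, C=knight, D=knave, E=knight, F=knight.
That has 4 knights.

4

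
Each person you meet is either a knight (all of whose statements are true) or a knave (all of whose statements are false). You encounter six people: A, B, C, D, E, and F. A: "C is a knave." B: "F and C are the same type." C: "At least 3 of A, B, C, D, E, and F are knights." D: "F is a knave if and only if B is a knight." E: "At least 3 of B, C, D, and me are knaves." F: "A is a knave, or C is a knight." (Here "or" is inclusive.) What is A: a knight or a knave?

A is a knave.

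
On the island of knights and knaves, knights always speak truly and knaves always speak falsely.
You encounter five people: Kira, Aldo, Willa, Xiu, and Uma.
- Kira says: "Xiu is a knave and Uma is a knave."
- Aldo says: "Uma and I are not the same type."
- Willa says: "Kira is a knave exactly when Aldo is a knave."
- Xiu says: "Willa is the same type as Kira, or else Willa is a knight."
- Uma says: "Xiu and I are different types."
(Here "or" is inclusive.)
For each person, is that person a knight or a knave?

Kira is a knight, Aldo is a knave, Willa is a knave, Xiu is a knave, and Uma is a knave.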